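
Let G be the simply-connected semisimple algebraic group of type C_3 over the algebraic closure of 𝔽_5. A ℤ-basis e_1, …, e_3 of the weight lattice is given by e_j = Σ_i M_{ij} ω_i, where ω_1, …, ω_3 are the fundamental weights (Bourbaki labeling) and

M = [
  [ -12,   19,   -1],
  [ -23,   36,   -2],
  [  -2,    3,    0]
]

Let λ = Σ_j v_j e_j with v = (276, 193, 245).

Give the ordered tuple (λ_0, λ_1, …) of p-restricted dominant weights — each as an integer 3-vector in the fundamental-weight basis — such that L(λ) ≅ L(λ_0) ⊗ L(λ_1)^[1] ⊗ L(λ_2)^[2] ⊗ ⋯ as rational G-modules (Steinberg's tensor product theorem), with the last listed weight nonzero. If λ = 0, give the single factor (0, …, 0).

((0, 0, 2), (2, 2, 0), (4, 4, 1))

Converting to the ω-basis (c_i = row i of M dotted with v = (276, 193, 245)):
  c_1 = (-12)·(276) + 19·193 + (-1)·(245) = 110
  c_2 = (-23)·(276) + 36·193 + (-2)·(245) = 110
  c_3 = (-2)·(276) + 3·193 + 0·245 = 27
Expand coordinatewise in base 5:
  c_1 = 110 = 0·5^0 + 2·5^1 + 4·5^2
  c_2 = 110 = 0·5^0 + 2·5^1 + 4·5^2
  c_3 = 27 = 2·5^0 + 0·5^1 + 1·5^2
p-restricted factor λ_0 = (0, 0, 2)
p-restricted factor λ_1 = (2, 2, 0)
p-restricted factor λ_2 = (4, 4, 1)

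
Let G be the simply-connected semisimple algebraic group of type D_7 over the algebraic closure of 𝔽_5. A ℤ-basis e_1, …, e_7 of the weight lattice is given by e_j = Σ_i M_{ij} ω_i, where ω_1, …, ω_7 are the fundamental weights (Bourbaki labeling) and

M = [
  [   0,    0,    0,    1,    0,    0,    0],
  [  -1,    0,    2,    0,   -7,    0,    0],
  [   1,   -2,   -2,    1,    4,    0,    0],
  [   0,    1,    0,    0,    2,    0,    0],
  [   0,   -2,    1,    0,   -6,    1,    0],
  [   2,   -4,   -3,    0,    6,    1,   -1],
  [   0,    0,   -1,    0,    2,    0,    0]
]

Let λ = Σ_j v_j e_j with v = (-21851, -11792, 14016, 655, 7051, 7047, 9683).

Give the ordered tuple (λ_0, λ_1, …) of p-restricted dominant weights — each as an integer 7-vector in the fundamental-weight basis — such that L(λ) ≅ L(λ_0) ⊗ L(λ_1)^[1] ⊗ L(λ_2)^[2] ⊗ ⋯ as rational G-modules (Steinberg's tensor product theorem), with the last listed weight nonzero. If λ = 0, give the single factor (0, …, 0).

((0, 1, 0, 0, 1, 3, 1), (1, 0, 2, 2, 3, 2, 2), (1, 1, 2, 2, 3, 3, 3), (0, 4, 0, 3, 3, 3, 0), (1, 0, 4, 3, 3, 1, 0))

ω-coordinates c = M·v, v = (-21851, -11792, 14016, 655, 7051, 7047, 9683):
  c_1 = 0*-21851 + 0*-11792 + 0*14016 + 1*655 + 0*7051 + 0*7047 + 0*9683 = 655
  c_2 = -1*-21851 + 0*-11792 + 2*14016 + 0*655 + -7*7051 + 0*7047 + 0*9683 = 526
  c_3 = 1*-21851 + -2*-11792 + -2*14016 + 1*655 + 4*7051 + 0*7047 + 0*9683 = 2560
  c_4 = 0*-21851 + 1*-11792 + 0*14016 + 0*655 + 2*7051 + 0*7047 + 0*9683 = 2310
  c_5 = 0*-21851 + -2*-11792 + 1*14016 + 0*655 + -6*7051 + 1*7047 + 0*9683 = 2341
  c_6 = 2*-21851 + -4*-11792 + -3*14016 + 0*655 + 6*7051 + 1*7047 + -1*9683 = 1088
  c_7 = 0*-21851 + 0*-11792 + -1*14016 + 0*655 + 2*7051 + 0*7047 + 0*9683 = 86
p = 5; digits c_i = Σ_j d_{ij}·5^j, 0 ≤ d_{ij} < 5:
  c_1 = 655 = 0·5^0 + 1·5^1 + 1·5^2 + 0·5^3 + 1·5^4
  c_2 = 526 = 1·5^0 + 0·5^1 + 1·5^2 + 4·5^3
  c_3 = 2560 = 0·5^0 + 2·5^1 + 2·5^2 + 0·5^3 + 4·5^4
  c_4 = 2310 = 0·5^0 + 2·5^1 + 2·5^2 + 3·5^3 + 3·5^4
  c_5 = 2341 = 1·5^0 + 3·5^1 + 3·5^2 + 3·5^3 + 3·5^4
  c_6 = 1088 = 3·5^0 + 2·5^1 + 3·5^2 + 3·5^3 + 1·5^4
  c_7 = 86 = 1·5^0 + 2·5^1 + 3·5^2
Factor λ_0 = (0, 1, 0, 0, 1, 3, 1)
Factor λ_1 = (1, 0, 2, 2, 3, 2, 2)
Factor λ_2 = (1, 1, 2, 2, 3, 3, 3)
Factor λ_3 = (0, 4, 0, 3, 3, 3, 0)
Factor λ_4 = (1, 0, 4, 3, 3, 1, 0)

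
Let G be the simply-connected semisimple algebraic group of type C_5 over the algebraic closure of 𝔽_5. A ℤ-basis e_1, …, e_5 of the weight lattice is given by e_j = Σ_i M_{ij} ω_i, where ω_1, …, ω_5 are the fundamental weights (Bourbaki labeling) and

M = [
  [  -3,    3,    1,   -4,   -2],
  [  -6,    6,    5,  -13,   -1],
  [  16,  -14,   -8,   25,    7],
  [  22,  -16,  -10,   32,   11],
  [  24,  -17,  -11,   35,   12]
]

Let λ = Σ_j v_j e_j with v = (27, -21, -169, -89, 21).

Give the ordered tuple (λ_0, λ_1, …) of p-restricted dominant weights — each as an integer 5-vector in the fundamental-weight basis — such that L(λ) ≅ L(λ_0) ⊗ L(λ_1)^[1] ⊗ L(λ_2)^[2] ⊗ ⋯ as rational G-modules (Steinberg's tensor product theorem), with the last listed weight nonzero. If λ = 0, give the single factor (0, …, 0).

((1, 3, 0, 3, 1),)

Change of basis e → ω: c = M·v where v = (27, -21, -169, -89, 21):
  c_1 = (-3)·(27) + (3)·(-21) + (1)·(-169) + (-4)·(-89) + (-2)·(21) = 1
  c_2 = (-6)·(27) + (6)·(-21) + (5)·(-169) + (-13)·(-89) + (-1)·(21) = 3
  c_3 = (16)·(27) + (-14)·(-21) + (-8)·(-169) + (25)·(-89) + (7)·(21) = 0
  c_4 = (22)·(27) + (-16)·(-21) + (-10)·(-169) + (32)·(-89) + (11)·(21) = 3
  c_5 = (24)·(27) + (-17)·(-21) + (-11)·(-169) + (35)·(-89) + (12)·(21) = 1
Base-5 expansion of each c_i:
  c_1 = 1 = 1·5^0
  c_2 = 3 = 3·5^0
  c_3 = 0
  c_4 = 3 = 3·5^0
  c_5 = 1 = 1·5^0
λ_0 = (1, 3, 0, 3, 1)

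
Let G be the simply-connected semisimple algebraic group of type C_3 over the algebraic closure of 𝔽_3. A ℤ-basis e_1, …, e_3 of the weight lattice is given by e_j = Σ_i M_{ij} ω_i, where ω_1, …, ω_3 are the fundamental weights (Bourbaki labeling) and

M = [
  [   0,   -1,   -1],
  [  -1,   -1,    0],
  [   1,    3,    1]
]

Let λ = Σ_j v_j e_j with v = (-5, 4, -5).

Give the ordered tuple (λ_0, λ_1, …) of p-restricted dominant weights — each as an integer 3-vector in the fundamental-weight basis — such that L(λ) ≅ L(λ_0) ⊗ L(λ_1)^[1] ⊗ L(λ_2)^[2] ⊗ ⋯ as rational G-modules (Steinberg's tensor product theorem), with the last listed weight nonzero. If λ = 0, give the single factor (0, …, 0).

In the fundamental-weight basis, λ has coordinates c = M·v (v = (-5, 4, -5)):
  c_1 = (0)·(-5) + (-1)·(4) + (-1)·(-5) = 1
  c_2 = (-1)·(-5) + (-1)·(4) + (0)·(-5) = 1
  c_3 = (1)·(-5) + 3·4 + (1)·(-5) = 2
p = 3; digits c_i = Σ_j d_{ij}·3^j, 0 ≤ d_{ij} < 3:
  c_1 = 1 = 1·3^0
  c_2 = 1 = 1·3^0
  c_3 = 2 = 2·3^0
Factor λ_0 = (1, 1, 2)

((1, 1, 2),)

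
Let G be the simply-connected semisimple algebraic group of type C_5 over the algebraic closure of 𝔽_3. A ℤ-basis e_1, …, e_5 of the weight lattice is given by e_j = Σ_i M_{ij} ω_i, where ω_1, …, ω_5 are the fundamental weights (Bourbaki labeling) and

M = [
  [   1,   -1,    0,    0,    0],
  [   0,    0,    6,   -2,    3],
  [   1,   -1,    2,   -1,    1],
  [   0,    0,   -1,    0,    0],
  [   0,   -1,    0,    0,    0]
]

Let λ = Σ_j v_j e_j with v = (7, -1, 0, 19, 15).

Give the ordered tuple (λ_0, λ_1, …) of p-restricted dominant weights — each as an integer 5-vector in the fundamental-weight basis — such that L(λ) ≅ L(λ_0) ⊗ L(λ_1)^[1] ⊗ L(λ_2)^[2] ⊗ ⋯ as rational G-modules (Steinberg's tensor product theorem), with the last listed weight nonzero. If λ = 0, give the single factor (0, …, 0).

((2, 1, 1, 0, 1), (2, 2, 1, 0, 0))

In the fundamental-weight basis, λ has coordinates c = M·v (v = (7, -1, 0, 19, 15)):
  c_1 = 1·7 + (-1)·(-1) + 0·0 + 0·19 + 0·15 = 8
  c_2 = 0·7 + (0)·(-1) + 6·0 + (-2)·(19) + 3·15 = 7
  c_3 = 1·7 + (-1)·(-1) + 2·0 + (-1)·(19) + 1·15 = 4
  c_4 = 0·7 + (0)·(-1) + (-1)·(0) + 0·19 + 0·15 = 0
  c_5 = 0·7 + (-1)·(-1) + 0·0 + 0·19 + 0·15 = 1
p = 3; digits c_i = Σ_j d_{ij}·3^j, 0 ≤ d_{ij} < 3:
  c_1 = 8 = 2·3^0 + 2·3^1
  c_2 = 7 = 1·3^0 + 2·3^1
  c_3 = 4 = 1·3^0 + 1·3^1
  c_4 = 0
  c_5 = 1 = 1·3^0
λ_0 = (2, 1, 1, 0, 1)
λ_1 = (2, 2, 1, 0, 0)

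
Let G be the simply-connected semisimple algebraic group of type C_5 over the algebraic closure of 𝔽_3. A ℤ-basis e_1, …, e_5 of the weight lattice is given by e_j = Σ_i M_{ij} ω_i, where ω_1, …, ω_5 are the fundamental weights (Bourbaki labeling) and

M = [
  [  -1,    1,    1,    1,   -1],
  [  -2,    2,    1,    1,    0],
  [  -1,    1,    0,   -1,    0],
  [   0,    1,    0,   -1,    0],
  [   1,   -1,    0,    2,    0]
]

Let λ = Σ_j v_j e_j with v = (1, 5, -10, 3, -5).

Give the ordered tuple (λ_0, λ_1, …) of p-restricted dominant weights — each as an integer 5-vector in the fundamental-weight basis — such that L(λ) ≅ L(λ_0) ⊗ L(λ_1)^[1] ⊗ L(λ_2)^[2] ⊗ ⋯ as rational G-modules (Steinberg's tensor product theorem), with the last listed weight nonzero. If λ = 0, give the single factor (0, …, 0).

((2, 1, 1, 2, 2),)

Change of basis e → ω: c = M·v where v = (1, 5, -10, 3, -5):
  c_1 = (-1)·(1) + (1)·(5) + (1)·(-10) + (1)·(3) + (-1)·(-5) = 2
  c_2 = (-2)·(1) + (2)·(5) + (1)·(-10) + (1)·(3) + (0)·(-5) = 1
  c_3 = (-1)·(1) + (1)·(5) + (0)·(-10) + (-1)·(3) + (0)·(-5) = 1
  c_4 = (0)·(1) + (1)·(5) + (0)·(-10) + (-1)·(3) + (0)·(-5) = 2
  c_5 = (1)·(1) + (-1)·(5) + (0)·(-10) + (2)·(3) + (0)·(-5) = 2
Expand coordinatewise in base 3:
  c_1 = 2 = 2·3^0
  c_2 = 1 = 1·3^0
  c_3 = 1 = 1·3^0
  c_4 = 2 = 2·3^0
  c_5 = 2 = 2·3^0
λ_0 = (2, 1, 1, 2, 2)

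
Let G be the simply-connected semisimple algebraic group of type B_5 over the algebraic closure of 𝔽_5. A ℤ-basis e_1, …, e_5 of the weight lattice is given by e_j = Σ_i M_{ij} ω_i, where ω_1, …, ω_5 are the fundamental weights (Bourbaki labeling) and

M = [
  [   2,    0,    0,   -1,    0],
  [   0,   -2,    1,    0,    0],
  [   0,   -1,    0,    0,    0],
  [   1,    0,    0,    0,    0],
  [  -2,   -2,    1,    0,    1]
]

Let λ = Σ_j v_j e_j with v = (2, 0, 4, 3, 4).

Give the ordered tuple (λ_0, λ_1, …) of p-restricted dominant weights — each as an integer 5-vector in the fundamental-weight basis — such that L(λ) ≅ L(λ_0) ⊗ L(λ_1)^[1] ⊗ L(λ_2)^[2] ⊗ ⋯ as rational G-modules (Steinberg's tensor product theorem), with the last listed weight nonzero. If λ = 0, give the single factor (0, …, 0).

In the fundamental-weight basis, λ has coordinates c = M·v (v = (2, 0, 4, 3, 4)):
  c_1 = (2)·(2) + (0)·(0) + (0)·(4) + (-1)·(3) + (0)·(4) = 1
  c_2 = (0)·(2) + (-2)·(0) + (1)·(4) + (0)·(3) + (0)·(4) = 4
  c_3 = (0)·(2) + (-1)·(0) + (0)·(4) + (0)·(3) + (0)·(4) = 0
  c_4 = (1)·(2) + (0)·(0) + (0)·(4) + (0)·(3) + (0)·(4) = 2
  c_5 = (-2)·(2) + (-2)·(0) + (1)·(4) + (0)·(3) + (1)·(4) = 4
Writing each c_i in base p = 5:
  c_1 = 1 = 1·5^0
  c_2 = 4 = 4·5^0
  c_3 = 0
  c_4 = 2 = 2·5^0
  c_5 = 4 = 4·5^0
λ_0 = (1, 4, 0, 2, 4)

((1, 4, 0, 2, 4),)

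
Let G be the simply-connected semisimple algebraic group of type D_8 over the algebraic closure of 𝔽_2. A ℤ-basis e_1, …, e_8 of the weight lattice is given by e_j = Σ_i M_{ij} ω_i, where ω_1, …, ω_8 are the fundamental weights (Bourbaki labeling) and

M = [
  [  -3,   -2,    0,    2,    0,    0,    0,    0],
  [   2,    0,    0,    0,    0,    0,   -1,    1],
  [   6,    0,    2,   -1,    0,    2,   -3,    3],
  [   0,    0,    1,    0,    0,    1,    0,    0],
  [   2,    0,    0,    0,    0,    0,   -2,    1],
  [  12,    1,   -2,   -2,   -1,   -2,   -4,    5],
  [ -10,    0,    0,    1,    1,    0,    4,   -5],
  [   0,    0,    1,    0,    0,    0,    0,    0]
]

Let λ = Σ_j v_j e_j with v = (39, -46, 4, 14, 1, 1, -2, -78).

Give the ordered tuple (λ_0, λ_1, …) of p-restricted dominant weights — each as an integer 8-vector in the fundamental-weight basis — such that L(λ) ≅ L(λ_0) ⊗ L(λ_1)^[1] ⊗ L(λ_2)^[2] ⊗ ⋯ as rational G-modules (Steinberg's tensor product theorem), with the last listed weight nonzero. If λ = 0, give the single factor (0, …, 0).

In the fundamental-weight basis, λ has coordinates c = M·v (v = (39, -46, 4, 14, 1, 1, -2, -78)):
  c_1 = -3*39 + -2*-46 + 0*4 + 2*14 + 0*1 + 0*1 + 0*-2 + 0*-78 = 3
  c_2 = 2*39 + 0*-46 + 0*4 + 0*14 + 0*1 + 0*1 + -1*-2 + 1*-78 = 2
  c_3 = 6*39 + 0*-46 + 2*4 + -1*14 + 0*1 + 2*1 + -3*-2 + 3*-78 = 2
  c_4 = 0*39 + 0*-46 + 1*4 + 0*14 + 0*1 + 1*1 + 0*-2 + 0*-78 = 5
  c_5 = 2*39 + 0*-46 + 0*4 + 0*14 + 0*1 + 0*1 + -2*-2 + 1*-78 = 4
  c_6 = 12*39 + 1*-46 + -2*4 + -2*14 + -1*1 + -2*1 + -4*-2 + 5*-78 = 1
  c_7 = -10*39 + 0*-46 + 0*4 + 1*14 + 1*1 + 0*1 + 4*-2 + -5*-78 = 7
  c_8 = 0*39 + 0*-46 + 1*4 + 0*14 + 0*1 + 0*1 + 0*-2 + 0*-78 = 4
Base-2 expansion of each c_i:
  c_1 = 3 = 1·2^0 + 1·2^1
  c_2 = 2 = 0·2^0 + 1·2^1
  c_3 = 2 = 0·2^0 + 1·2^1
  c_4 = 5 = 1·2^0 + 0·2^1 + 1·2^2
  c_5 = 4 = 0·2^0 + 0·2^1 + 1·2^2
  c_6 = 1 = 1·2^0
  c_7 = 7 = 1·2^0 + 1·2^1 + 1·2^2
  c_8 = 4 = 0·2^0 + 0·2^1 + 1·2^2
p-restricted factor λ_0 = (1, 0, 0, 1, 0, 1, 1, 0)
p-restricted factor λ_1 = (1, 1, 1, 0, 0, 0, 1, 0)
p-restricted factor λ_2 = (0, 0, 0, 1, 1, 0, 1, 1)

((1, 0, 0, 1, 0, 1, 1, 0), (1, 1, 1, 0, 0, 0, 1, 0), (0, 0, 0, 1, 1, 0, 1, 1))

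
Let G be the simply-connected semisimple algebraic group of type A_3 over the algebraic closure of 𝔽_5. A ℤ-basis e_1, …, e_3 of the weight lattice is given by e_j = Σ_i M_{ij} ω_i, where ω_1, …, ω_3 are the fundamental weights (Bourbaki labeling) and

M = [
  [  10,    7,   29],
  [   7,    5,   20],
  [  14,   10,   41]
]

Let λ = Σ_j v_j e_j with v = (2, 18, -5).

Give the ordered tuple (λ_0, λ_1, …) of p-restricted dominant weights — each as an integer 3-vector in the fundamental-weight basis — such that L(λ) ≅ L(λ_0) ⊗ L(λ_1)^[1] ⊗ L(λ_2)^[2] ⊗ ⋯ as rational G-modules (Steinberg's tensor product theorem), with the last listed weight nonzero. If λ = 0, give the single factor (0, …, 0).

Compute c_i = Σ_j M_{ij} v_j with v = (2, 18, -5):
  c_1 = 10*2 + 7*18 + 29*-5 = 1
  c_2 = 7*2 + 5*18 + 20*-5 = 4
  c_3 = 14*2 + 10*18 + 41*-5 = 3
Expand coordinatewise in base 5:
  c_1 = 1 = 1·5^0
  c_2 = 4 = 4·5^0
  c_3 = 3 = 3·5^0
Factor λ_0 = (1, 4, 3)

((1, 4, 3),)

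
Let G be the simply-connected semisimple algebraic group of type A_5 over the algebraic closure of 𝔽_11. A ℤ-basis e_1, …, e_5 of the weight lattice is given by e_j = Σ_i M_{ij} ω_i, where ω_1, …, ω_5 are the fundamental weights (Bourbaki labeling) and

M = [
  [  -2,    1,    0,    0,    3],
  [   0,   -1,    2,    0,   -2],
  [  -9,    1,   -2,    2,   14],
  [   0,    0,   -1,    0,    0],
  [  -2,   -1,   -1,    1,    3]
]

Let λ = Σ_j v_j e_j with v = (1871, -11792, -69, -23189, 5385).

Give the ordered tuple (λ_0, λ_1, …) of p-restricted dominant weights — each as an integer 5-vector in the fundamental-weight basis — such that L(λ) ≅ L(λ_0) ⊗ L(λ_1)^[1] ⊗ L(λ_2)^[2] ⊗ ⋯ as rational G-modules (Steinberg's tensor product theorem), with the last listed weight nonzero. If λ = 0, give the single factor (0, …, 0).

((5, 4, 2, 3, 7), (1, 3, 3, 6, 10), (5, 7, 4, 0, 8))

Change of basis e → ω: c = M·v where v = (1871, -11792, -69, -23189, 5385):
  c_1 = (-2)·(1871) + (1)·(-11792) + (0)·(-69) + (0)·(-23189) + 3·5385 = 621
  c_2 = 0·1871 + (-1)·(-11792) + (2)·(-69) + (0)·(-23189) + (-2)·(5385) = 884
  c_3 = (-9)·(1871) + (1)·(-11792) + (-2)·(-69) + (2)·(-23189) + 14·5385 = 519
  c_4 = 0·1871 + (0)·(-11792) + (-1)·(-69) + (0)·(-23189) + 0·5385 = 69
  c_5 = (-2)·(1871) + (-1)·(-11792) + (-1)·(-69) + (1)·(-23189) + 3·5385 = 1085
Writing each c_i in base p = 11:
  c_1 = 621 = 5·11^0 + 1·11^1 + 5·11^2
  c_2 = 884 = 4·11^0 + 3·11^1 + 7·11^2
  c_3 = 519 = 2·11^0 + 3·11^1 + 4·11^2
  c_4 = 69 = 3·11^0 + 6·11^1
  c_5 = 1085 = 7·11^0 + 10·11^1 + 8·11^2
λ_0 = (5, 4, 2, 3, 7)
λ_1 = (1, 3, 3, 6, 10)
λ_2 = (5, 7, 4, 0, 8)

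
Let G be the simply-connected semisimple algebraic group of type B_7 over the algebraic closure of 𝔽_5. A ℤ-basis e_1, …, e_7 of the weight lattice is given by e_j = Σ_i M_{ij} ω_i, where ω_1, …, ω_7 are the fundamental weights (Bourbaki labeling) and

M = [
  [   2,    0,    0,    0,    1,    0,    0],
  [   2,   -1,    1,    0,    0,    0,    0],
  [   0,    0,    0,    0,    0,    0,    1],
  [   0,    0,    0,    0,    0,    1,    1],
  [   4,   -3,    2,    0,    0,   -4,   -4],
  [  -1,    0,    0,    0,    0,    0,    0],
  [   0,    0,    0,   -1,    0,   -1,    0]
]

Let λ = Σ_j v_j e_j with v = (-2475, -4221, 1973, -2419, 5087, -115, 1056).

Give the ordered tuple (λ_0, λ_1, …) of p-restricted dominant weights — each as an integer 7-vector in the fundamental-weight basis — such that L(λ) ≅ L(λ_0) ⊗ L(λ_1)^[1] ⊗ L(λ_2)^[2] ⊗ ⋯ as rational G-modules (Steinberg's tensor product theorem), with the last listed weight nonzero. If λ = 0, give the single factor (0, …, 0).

Converting to the ω-basis (c_i = row i of M dotted with v = (-2475, -4221, 1973, -2419, 5087, -115, 1056)):
  c_1 = (2)·(-2475) + (0)·(-4221) + (0)·(1973) + (0)·(-2419) + (1)·(5087) + (0)·(-115) + (0)·(1056) = 137
  c_2 = (2)·(-2475) + (-1)·(-4221) + (1)·(1973) + (0)·(-2419) + (0)·(5087) + (0)·(-115) + (0)·(1056) = 1244
  c_3 = (0)·(-2475) + (0)·(-4221) + (0)·(1973) + (0)·(-2419) + (0)·(5087) + (0)·(-115) + (1)·(1056) = 1056
  c_4 = (0)·(-2475) + (0)·(-4221) + (0)·(1973) + (0)·(-2419) + (0)·(5087) + (1)·(-115) + (1)·(1056) = 941
  c_5 = (4)·(-2475) + (-3)·(-4221) + (2)·(1973) + (0)·(-2419) + (0)·(5087) + (-4)·(-115) + (-4)·(1056) = 2945
  c_6 = (-1)·(-2475) + (0)·(-4221) + (0)·(1973) + (0)·(-2419) + (0)·(5087) + (0)·(-115) + (0)·(1056) = 2475
  c_7 = (0)·(-2475) + (0)·(-4221) + (0)·(1973) + (-1)·(-2419) + (0)·(5087) + (-1)·(-115) + (0)·(1056) = 2534
p = 5; digits c_i = Σ_j d_{ij}·5^j, 0 ≤ d_{ij} < 5:
  c_1 = 137 = 2·5^0 + 2·5^1 + 0·5^2 + 1·5^3
  c_2 = 1244 = 4·5^0 + 3·5^1 + 4·5^2 + 4·5^3 + 1·5^4
  c_3 = 1056 = 1·5^0 + 1·5^1 + 2·5^2 + 3·5^3 + 1·5^4
  c_4 = 941 = 1·5^0 + 3·5^1 + 2·5^2 + 2·5^3 + 1·5^4
  c_5 = 2945 = 0·5^0 + 4·5^1 + 2·5^2 + 3·5^3 + 4·5^4
  c_6 = 2475 = 0·5^0 + 0·5^1 + 4·5^2 + 4·5^3 + 3·5^4
  c_7 = 2534 = 4·5^0 + 1·5^1 + 1·5^2 + 0·5^3 + 4·5^4
λ_0 = (2, 4, 1, 1, 0, 0, 4)
λ_1 = (2, 3, 1, 3, 4, 0, 1)
λ_2 = (0, 4, 2, 2, 2, 4, 1)
λ_3 = (1, 4, 3, 2, 3, 4, 0)
λ_4 = (0, 1, 1, 1, 4, 3, 4)

((2, 4, 1, 1, 0, 0, 4), (2, 3, 1, 3, 4, 0, 1), (0, 4, 2, 2, 2, 4, 1), (1, 4, 3, 2, 3, 4, 0), (0, 1, 1, 1, 4, 3, 4))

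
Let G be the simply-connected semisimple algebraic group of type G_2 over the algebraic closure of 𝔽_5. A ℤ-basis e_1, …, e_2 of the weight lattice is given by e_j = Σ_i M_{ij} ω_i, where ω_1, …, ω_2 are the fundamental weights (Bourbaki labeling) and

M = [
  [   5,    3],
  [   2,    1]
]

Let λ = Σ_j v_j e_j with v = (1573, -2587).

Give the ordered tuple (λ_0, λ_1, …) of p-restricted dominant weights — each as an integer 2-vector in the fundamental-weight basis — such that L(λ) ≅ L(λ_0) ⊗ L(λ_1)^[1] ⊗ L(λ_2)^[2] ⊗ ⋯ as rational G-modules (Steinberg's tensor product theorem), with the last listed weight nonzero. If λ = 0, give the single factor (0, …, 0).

((4, 4), (0, 1), (4, 2), (0, 4))

ω-coordinates c = M·v, v = (1573, -2587):
  c_1 = 5·1573 + (3)·(-2587) = 104
  c_2 = 2·1573 + (1)·(-2587) = 559
Base-5 expansion of each c_i:
  c_1 = 104 = 4·5^0 + 0·5^1 + 4·5^2
  c_2 = 559 = 4·5^0 + 1·5^1 + 2·5^2 + 4·5^3
p-restricted factor λ_0 = (4, 4)
p-restricted factor λ_1 = (0, 1)
p-restricted factor λ_2 = (4, 2)
p-restricted factor λ_3 = (0, 4)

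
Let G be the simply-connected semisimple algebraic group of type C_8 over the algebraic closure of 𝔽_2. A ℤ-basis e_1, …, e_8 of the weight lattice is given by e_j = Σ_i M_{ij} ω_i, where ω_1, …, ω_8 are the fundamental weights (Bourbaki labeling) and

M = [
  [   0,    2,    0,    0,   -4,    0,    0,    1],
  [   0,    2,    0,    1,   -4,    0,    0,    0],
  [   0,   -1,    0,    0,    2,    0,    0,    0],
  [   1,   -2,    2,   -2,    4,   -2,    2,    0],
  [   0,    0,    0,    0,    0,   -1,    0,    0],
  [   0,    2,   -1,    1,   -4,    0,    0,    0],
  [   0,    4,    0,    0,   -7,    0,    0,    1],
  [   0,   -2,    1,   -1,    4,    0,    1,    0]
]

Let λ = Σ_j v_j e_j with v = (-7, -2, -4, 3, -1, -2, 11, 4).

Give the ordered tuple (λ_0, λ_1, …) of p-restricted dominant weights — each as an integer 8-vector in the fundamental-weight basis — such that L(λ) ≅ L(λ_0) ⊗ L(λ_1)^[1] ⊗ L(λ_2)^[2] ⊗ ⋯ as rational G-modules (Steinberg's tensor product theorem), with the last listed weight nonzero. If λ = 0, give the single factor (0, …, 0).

((0, 1, 0, 1, 0, 1, 1, 0), (0, 1, 0, 0, 1, 1, 1, 0), (1, 0, 0, 1, 0, 1, 0, 1))

Compute c_i = Σ_j M_{ij} v_j with v = (-7, -2, -4, 3, -1, -2, 11, 4):
  c_1 = 0*-7 + 2*-2 + 0*-4 + 0*3 + -4*-1 + 0*-2 + 0*11 + 1*4 = 4
  c_2 = 0*-7 + 2*-2 + 0*-4 + 1*3 + -4*-1 + 0*-2 + 0*11 + 0*4 = 3
  c_3 = 0*-7 + -1*-2 + 0*-4 + 0*3 + 2*-1 + 0*-2 + 0*11 + 0*4 = 0
  c_4 = 1*-7 + -2*-2 + 2*-4 + -2*3 + 4*-1 + -2*-2 + 2*11 + 0*4 = 5
  c_5 = 0*-7 + 0*-2 + 0*-4 + 0*3 + 0*-1 + -1*-2 + 0*11 + 0*4 = 2
  c_6 = 0*-7 + 2*-2 + -1*-4 + 1*3 + -4*-1 + 0*-2 + 0*11 + 0*4 = 7
  c_7 = 0*-7 + 4*-2 + 0*-4 + 0*3 + -7*-1 + 0*-2 + 0*11 + 1*4 = 3
  c_8 = 0*-7 + -2*-2 + 1*-4 + -1*3 + 4*-1 + 0*-2 + 1*11 + 0*4 = 4
Base-2 expansion of each c_i:
  c_1 = 4 = 0·2^0 + 0·2^1 + 1·2^2
  c_2 = 3 = 1·2^0 + 1·2^1
  c_3 = 0
  c_4 = 5 = 1·2^0 + 0·2^1 + 1·2^2
  c_5 = 2 = 0·2^0 + 1·2^1
  c_6 = 7 = 1·2^0 + 1·2^1 + 1·2^2
  c_7 = 3 = 1·2^0 + 1·2^1
  c_8 = 4 = 0·2^0 + 0·2^1 + 1·2^2
p-restricted factor λ_0 = (0, 1, 0, 1, 0, 1, 1, 0)
p-restricted factor λ_1 = (0, 1, 0, 0, 1, 1, 1, 0)
p-restricted factor λ_2 = (1, 0, 0, 1, 0, 1, 0, 1)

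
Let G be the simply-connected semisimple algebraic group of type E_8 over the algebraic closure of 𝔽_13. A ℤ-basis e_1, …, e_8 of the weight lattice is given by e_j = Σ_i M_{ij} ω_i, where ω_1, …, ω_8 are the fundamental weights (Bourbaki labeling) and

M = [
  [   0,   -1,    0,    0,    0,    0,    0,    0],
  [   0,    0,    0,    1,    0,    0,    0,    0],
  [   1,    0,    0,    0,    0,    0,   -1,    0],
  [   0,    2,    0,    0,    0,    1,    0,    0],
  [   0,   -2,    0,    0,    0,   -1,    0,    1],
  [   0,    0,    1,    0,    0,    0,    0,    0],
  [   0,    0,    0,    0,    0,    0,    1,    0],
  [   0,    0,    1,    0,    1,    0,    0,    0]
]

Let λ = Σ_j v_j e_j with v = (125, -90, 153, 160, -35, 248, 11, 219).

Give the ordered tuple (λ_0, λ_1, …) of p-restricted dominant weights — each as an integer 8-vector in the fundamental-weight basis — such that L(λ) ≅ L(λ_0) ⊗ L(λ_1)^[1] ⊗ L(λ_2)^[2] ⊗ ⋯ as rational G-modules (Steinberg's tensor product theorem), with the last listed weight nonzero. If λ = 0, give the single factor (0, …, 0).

((12, 4, 10, 3, 8, 10, 11, 1), (6, 12, 8, 5, 11, 11, 0, 9))

Change of basis e → ω: c = M·v where v = (125, -90, 153, 160, -35, 248, 11, 219):
  c_1 = 0*125 + -1*-90 + 0*153 + 0*160 + 0*-35 + 0*248 + 0*11 + 0*219 = 90
  c_2 = 0*125 + 0*-90 + 0*153 + 1*160 + 0*-35 + 0*248 + 0*11 + 0*219 = 160
  c_3 = 1*125 + 0*-90 + 0*153 + 0*160 + 0*-35 + 0*248 + -1*11 + 0*219 = 114
  c_4 = 0*125 + 2*-90 + 0*153 + 0*160 + 0*-35 + 1*248 + 0*11 + 0*219 = 68
  c_5 = 0*125 + -2*-90 + 0*153 + 0*160 + 0*-35 + -1*248 + 0*11 + 1*219 = 151
  c_6 = 0*125 + 0*-90 + 1*153 + 0*160 + 0*-35 + 0*248 + 0*11 + 0*219 = 153
  c_7 = 0*125 + 0*-90 + 0*153 + 0*160 + 0*-35 + 0*248 + 1*11 + 0*219 = 11
  c_8 = 0*125 + 0*-90 + 1*153 + 0*160 + 1*-35 + 0*248 + 0*11 + 0*219 = 118
Writing each c_i in base p = 13:
  c_1 = 90 = 12·13^0 + 6·13^1
  c_2 = 160 = 4·13^0 + 12·13^1
  c_3 = 114 = 10·13^0 + 8·13^1
  c_4 = 68 = 3·13^0 + 5·13^1
  c_5 = 151 = 8·13^0 + 11·13^1
  c_6 = 153 = 10·13^0 + 11·13^1
  c_7 = 11 = 11·13^0
  c_8 = 118 = 1·13^0 + 9·13^1
Factor λ_0 = (12, 4, 10, 3, 8, 10, 11, 1)
Factor λ_1 = (6, 12, 8, 5, 11, 11, 0, 9)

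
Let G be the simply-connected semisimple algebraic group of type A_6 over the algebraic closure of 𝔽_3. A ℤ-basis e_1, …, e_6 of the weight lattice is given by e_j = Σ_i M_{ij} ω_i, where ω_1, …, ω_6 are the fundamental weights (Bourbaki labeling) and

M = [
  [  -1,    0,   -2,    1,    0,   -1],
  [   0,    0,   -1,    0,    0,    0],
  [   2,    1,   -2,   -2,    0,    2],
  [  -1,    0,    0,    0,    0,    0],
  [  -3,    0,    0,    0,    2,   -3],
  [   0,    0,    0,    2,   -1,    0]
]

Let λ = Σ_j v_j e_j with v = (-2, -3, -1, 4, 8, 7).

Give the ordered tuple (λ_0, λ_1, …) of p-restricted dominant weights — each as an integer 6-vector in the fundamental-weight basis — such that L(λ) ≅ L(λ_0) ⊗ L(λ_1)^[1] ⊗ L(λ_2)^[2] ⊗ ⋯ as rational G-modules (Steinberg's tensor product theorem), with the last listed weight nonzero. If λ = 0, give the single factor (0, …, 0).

Compute c_i = Σ_j M_{ij} v_j with v = (-2, -3, -1, 4, 8, 7):
  c_1 = (-1)·(-2) + (0)·(-3) + (-2)·(-1) + (1)·(4) + (0)·(8) + (-1)·(7) = 1
  c_2 = (0)·(-2) + (0)·(-3) + (-1)·(-1) + (0)·(4) + (0)·(8) + (0)·(7) = 1
  c_3 = (2)·(-2) + (1)·(-3) + (-2)·(-1) + (-2)·(4) + (0)·(8) + (2)·(7) = 1
  c_4 = (-1)·(-2) + (0)·(-3) + (0)·(-1) + (0)·(4) + (0)·(8) + (0)·(7) = 2
  c_5 = (-3)·(-2) + (0)·(-3) + (0)·(-1) + (0)·(4) + (2)·(8) + (-3)·(7) = 1
  c_6 = (0)·(-2) + (0)·(-3) + (0)·(-1) + (2)·(4) + (-1)·(8) + (0)·(7) = 0
p = 3; digits c_i = Σ_j d_{ij}·3^j, 0 ≤ d_{ij} < 3:
  c_1 = 1 = 1·3^0
  c_2 = 1 = 1·3^0
  c_3 = 1 = 1·3^0
  c_4 = 2 = 2·3^0
  c_5 = 1 = 1·3^0
  c_6 = 0
p-restricted factor λ_0 = (1, 1, 1, 2, 1, 0)

((1, 1, 1, 2, 1, 0),)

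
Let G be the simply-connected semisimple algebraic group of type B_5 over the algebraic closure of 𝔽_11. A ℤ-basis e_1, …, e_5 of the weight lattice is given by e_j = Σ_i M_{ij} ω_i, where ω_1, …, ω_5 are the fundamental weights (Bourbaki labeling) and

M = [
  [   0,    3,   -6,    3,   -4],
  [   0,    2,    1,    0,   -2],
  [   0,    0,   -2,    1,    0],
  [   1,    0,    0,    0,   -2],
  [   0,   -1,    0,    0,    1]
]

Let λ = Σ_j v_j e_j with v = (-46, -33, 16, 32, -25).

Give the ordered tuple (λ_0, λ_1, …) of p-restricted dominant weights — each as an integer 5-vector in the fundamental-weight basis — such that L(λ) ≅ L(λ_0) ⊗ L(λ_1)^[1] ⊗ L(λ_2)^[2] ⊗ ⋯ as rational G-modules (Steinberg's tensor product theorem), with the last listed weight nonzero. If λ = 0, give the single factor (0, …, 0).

((1, 0, 0, 4, 8),)

ω-coordinates c = M·v, v = (-46, -33, 16, 32, -25):
  c_1 = 0*-46 + 3*-33 + -6*16 + 3*32 + -4*-25 = 1
  c_2 = 0*-46 + 2*-33 + 1*16 + 0*32 + -2*-25 = 0
  c_3 = 0*-46 + 0*-33 + -2*16 + 1*32 + 0*-25 = 0
  c_4 = 1*-46 + 0*-33 + 0*16 + 0*32 + -2*-25 = 4
  c_5 = 0*-46 + -1*-33 + 0*16 + 0*32 + 1*-25 = 8
Expand coordinatewise in base 11:
  c_1 = 1 = 1·11^0
  c_2 = 0
  c_3 = 0
  c_4 = 4 = 4·11^0
  c_5 = 8 = 8·11^0
λ_0 = (1, 0, 0, 4, 8)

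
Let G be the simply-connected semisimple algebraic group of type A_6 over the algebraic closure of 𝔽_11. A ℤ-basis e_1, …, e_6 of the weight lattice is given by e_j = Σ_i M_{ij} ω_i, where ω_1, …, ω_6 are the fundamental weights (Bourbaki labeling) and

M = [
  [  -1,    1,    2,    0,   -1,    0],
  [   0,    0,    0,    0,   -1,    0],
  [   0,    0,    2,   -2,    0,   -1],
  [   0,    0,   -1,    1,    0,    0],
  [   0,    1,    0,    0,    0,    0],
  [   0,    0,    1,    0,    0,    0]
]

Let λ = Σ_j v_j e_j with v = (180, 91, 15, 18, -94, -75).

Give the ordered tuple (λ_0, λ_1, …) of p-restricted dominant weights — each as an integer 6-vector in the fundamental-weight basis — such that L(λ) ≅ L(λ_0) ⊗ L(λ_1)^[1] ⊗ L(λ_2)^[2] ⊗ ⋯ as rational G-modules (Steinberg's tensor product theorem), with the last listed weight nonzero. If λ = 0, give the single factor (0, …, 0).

((2, 6, 3, 3, 3, 4), (3, 8, 6, 0, 8, 1))

Change of basis e → ω: c = M·v where v = (180, 91, 15, 18, -94, -75):
  c_1 = (-1)·(180) + (1)·(91) + (2)·(15) + (0)·(18) + (-1)·(-94) + (0)·(-75) = 35
  c_2 = (0)·(180) + (0)·(91) + (0)·(15) + (0)·(18) + (-1)·(-94) + (0)·(-75) = 94
  c_3 = (0)·(180) + (0)·(91) + (2)·(15) + (-2)·(18) + (0)·(-94) + (-1)·(-75) = 69
  c_4 = (0)·(180) + (0)·(91) + (-1)·(15) + (1)·(18) + (0)·(-94) + (0)·(-75) = 3
  c_5 = (0)·(180) + (1)·(91) + (0)·(15) + (0)·(18) + (0)·(-94) + (0)·(-75) = 91
  c_6 = (0)·(180) + (0)·(91) + (1)·(15) + (0)·(18) + (0)·(-94) + (0)·(-75) = 15
Base-11 expansion of each c_i:
  c_1 = 35 = 2·11^0 + 3·11^1
  c_2 = 94 = 6·11^0 + 8·11^1
  c_3 = 69 = 3·11^0 + 6·11^1
  c_4 = 3 = 3·11^0
  c_5 = 91 = 3·11^0 + 8·11^1
  c_6 = 15 = 4·11^0 + 1·11^1
p-restricted factor λ_0 = (2, 6, 3, 3, 3, 4)
p-restricted factor λ_1 = (3, 8, 6, 0, 8, 1)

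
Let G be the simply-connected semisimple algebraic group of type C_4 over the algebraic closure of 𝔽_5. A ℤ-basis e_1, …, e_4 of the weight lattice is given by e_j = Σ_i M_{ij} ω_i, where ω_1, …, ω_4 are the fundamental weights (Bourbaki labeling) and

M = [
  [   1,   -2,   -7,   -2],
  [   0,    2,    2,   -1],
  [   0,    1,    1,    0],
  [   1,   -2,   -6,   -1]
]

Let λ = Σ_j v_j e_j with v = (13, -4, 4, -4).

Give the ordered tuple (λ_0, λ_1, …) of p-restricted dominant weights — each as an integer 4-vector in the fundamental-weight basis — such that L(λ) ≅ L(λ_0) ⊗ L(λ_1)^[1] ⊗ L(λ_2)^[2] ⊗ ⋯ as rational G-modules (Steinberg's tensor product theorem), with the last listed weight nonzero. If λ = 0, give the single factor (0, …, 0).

((1, 4, 0, 1),)

Converting to the ω-basis (c_i = row i of M dotted with v = (13, -4, 4, -4)):
  c_1 = 1*13 + -2*-4 + -7*4 + -2*-4 = 1
  c_2 = 0*13 + 2*-4 + 2*4 + -1*-4 = 4
  c_3 = 0*13 + 1*-4 + 1*4 + 0*-4 = 0
  c_4 = 1*13 + -2*-4 + -6*4 + -1*-4 = 1
p = 5; digits c_i = Σ_j d_{ij}·5^j, 0 ≤ d_{ij} < 5:
  c_1 = 1 = 1·5^0
  c_2 = 4 = 4·5^0
  c_3 = 0
  c_4 = 1 = 1·5^0
p-restricted factor λ_0 = (1, 4, 0, 1)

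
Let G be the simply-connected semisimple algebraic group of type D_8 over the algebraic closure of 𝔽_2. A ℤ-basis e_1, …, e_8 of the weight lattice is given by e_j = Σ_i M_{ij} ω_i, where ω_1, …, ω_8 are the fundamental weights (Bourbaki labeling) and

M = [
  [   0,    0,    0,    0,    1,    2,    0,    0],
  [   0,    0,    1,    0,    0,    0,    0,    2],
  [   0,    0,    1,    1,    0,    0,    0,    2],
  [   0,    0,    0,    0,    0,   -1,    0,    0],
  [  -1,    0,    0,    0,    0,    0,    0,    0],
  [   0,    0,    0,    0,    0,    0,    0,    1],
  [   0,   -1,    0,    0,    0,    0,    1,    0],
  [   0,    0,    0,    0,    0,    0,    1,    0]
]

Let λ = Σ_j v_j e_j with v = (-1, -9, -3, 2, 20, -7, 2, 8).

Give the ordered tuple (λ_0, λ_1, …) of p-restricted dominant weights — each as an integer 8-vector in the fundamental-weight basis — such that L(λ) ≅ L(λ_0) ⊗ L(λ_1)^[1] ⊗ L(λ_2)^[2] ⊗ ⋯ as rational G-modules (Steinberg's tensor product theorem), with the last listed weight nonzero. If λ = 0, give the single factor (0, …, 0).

((0, 1, 1, 1, 1, 0, 1, 0), (1, 0, 1, 1, 0, 0, 1, 1), (1, 1, 1, 1, 0, 0, 0, 0), (0, 1, 1, 0, 0, 1, 1, 0))

Compute c_i = Σ_j M_{ij} v_j with v = (-1, -9, -3, 2, 20, -7, 2, 8):
  c_1 = (0)·(-1) + (0)·(-9) + (0)·(-3) + 0·2 + 1·20 + (2)·(-7) + 0·2 + 0·8 = 6
  c_2 = (0)·(-1) + (0)·(-9) + (1)·(-3) + 0·2 + 0·20 + (0)·(-7) + 0·2 + 2·8 = 13
  c_3 = (0)·(-1) + (0)·(-9) + (1)·(-3) + 1·2 + 0·20 + (0)·(-7) + 0·2 + 2·8 = 15
  c_4 = (0)·(-1) + (0)·(-9) + (0)·(-3) + 0·2 + 0·20 + (-1)·(-7) + 0·2 + 0·8 = 7
  c_5 = (-1)·(-1) + (0)·(-9) + (0)·(-3) + 0·2 + 0·20 + (0)·(-7) + 0·2 + 0·8 = 1
  c_6 = (0)·(-1) + (0)·(-9) + (0)·(-3) + 0·2 + 0·20 + (0)·(-7) + 0·2 + 1·8 = 8
  c_7 = (0)·(-1) + (-1)·(-9) + (0)·(-3) + 0·2 + 0·20 + (0)·(-7) + 1·2 + 0·8 = 11
  c_8 = (0)·(-1) + (0)·(-9) + (0)·(-3) + 0·2 + 0·20 + (0)·(-7) + 1·2 + 0·8 = 2
Writing each c_i in base p = 2:
  c_1 = 6 = 0·2^0 + 1·2^1 + 1·2^2
  c_2 = 13 = 1·2^0 + 0·2^1 + 1·2^2 + 1·2^3
  c_3 = 15 = 1·2^0 + 1·2^1 + 1·2^2 + 1·2^3
  c_4 = 7 = 1·2^0 + 1·2^1 + 1·2^2
  c_5 = 1 = 1·2^0
  c_6 = 8 = 0·2^0 + 0·2^1 + 0·2^2 + 1·2^3
  c_7 = 11 = 1·2^0 + 1·2^1 + 0·2^2 + 1·2^3
  c_8 = 2 = 0·2^0 + 1·2^1
Factor λ_0 = (0, 1, 1, 1, 1, 0, 1, 0)
Factor λ_1 = (1, 0, 1, 1, 0, 0, 1, 1)
Factor λ_2 = (1, 1, 1, 1, 0, 0, 0, 0)
Factor λ_3 = (0, 1, 1, 0, 0, 1, 1, 0)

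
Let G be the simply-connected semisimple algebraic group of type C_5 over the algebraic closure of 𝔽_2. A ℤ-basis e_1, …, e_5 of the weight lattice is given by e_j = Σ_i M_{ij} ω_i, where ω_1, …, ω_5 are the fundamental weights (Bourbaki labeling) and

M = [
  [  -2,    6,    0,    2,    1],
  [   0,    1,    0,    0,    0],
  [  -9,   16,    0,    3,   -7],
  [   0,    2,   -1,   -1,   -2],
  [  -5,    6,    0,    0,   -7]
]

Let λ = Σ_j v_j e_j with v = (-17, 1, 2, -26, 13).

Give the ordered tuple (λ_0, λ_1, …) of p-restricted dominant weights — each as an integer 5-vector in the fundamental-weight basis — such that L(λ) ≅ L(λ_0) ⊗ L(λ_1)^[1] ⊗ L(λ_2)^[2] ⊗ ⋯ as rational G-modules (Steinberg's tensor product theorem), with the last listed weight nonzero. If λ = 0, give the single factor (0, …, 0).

((1, 1, 0, 0, 0),)

ω-coordinates c = M·v, v = (-17, 1, 2, -26, 13):
  c_1 = (-2)·(-17) + (6)·(1) + (0)·(2) + (2)·(-26) + (1)·(13) = 1
  c_2 = (0)·(-17) + (1)·(1) + (0)·(2) + (0)·(-26) + (0)·(13) = 1
  c_3 = (-9)·(-17) + (16)·(1) + (0)·(2) + (3)·(-26) + (-7)·(13) = 0
  c_4 = (0)·(-17) + (2)·(1) + (-1)·(2) + (-1)·(-26) + (-2)·(13) = 0
  c_5 = (-5)·(-17) + (6)·(1) + (0)·(2) + (0)·(-26) + (-7)·(13) = 0
p = 2; digits c_i = Σ_j d_{ij}·2^j, 0 ≤ d_{ij} < 2:
  c_1 = 1 = 1·2^0
  c_2 = 1 = 1·2^0
  c_3 = 0
  c_4 = 0
  c_5 = 0
Factor λ_0 = (1, 1, 0, 0, 0)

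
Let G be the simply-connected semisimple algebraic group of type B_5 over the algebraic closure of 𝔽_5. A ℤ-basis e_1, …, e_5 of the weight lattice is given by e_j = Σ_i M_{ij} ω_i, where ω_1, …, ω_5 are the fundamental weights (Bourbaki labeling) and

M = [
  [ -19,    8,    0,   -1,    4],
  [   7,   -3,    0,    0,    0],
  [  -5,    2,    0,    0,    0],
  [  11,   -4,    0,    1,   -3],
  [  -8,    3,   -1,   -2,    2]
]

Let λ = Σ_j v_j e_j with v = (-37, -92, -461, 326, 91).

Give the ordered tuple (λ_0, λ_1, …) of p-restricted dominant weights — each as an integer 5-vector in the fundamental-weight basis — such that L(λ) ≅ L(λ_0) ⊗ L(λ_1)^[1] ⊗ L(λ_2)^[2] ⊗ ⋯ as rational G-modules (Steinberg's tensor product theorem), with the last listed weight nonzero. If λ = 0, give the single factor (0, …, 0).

((0, 2, 1, 4, 1), (1, 3, 0, 2, 2))

In the fundamental-weight basis, λ has coordinates c = M·v (v = (-37, -92, -461, 326, 91)):
  c_1 = (-19)·(-37) + (8)·(-92) + (0)·(-461) + (-1)·(326) + (4)·(91) = 5
  c_2 = (7)·(-37) + (-3)·(-92) + (0)·(-461) + (0)·(326) + (0)·(91) = 17
  c_3 = (-5)·(-37) + (2)·(-92) + (0)·(-461) + (0)·(326) + (0)·(91) = 1
  c_4 = (11)·(-37) + (-4)·(-92) + (0)·(-461) + (1)·(326) + (-3)·(91) = 14
  c_5 = (-8)·(-37) + (3)·(-92) + (-1)·(-461) + (-2)·(326) + (2)·(91) = 11
Expand coordinatewise in base 5:
  c_1 = 5 = 0·5^0 + 1·5^1
  c_2 = 17 = 2·5^0 + 3·5^1
  c_3 = 1 = 1·5^0
  c_4 = 14 = 4·5^0 + 2·5^1
  c_5 = 11 = 1·5^0 + 2·5^1
p-restricted factor λ_0 = (0, 2, 1, 4, 1)
p-restricted factor λ_1 = (1, 3, 0, 2, 2)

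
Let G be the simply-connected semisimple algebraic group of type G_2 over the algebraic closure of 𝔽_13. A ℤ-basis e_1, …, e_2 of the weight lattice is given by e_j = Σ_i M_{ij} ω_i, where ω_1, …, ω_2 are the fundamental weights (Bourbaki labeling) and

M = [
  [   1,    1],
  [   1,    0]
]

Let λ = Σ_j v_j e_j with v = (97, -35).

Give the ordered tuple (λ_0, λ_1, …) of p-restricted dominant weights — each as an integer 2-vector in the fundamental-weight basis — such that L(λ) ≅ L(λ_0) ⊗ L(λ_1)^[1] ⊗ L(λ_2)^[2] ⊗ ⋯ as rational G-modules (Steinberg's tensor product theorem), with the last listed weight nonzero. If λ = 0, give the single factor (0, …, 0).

ω-coordinates c = M·v, v = (97, -35):
  c_1 = 1*97 + 1*-35 = 62
  c_2 = 1*97 + 0*-35 = 97
Expand coordinatewise in base 13:
  c_1 = 62 = 10·13^0 + 4·13^1
  c_2 = 97 = 6·13^0 + 7·13^1
p-restricted factor λ_0 = (10, 6)
p-restricted factor λ_1 = (4, 7)

((10, 6), (4, 7))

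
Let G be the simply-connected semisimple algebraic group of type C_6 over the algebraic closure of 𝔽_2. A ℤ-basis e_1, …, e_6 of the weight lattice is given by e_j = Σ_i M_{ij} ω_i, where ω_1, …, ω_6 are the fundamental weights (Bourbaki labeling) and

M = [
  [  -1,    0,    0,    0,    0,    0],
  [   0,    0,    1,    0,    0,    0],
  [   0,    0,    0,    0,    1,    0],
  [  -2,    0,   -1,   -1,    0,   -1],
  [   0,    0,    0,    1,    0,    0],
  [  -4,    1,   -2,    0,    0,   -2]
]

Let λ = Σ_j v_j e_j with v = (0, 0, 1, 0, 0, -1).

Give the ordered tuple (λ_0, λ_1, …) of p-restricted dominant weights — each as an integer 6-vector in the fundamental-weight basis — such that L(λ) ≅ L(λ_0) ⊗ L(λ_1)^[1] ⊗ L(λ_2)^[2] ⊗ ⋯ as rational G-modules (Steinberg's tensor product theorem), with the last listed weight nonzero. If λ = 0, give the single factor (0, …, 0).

ω-coordinates c = M·v, v = (0, 0, 1, 0, 0, -1):
  c_1 = -1*0 + 0*0 + 0*1 + 0*0 + 0*0 + 0*-1 = 0
  c_2 = 0*0 + 0*0 + 1*1 + 0*0 + 0*0 + 0*-1 = 1
  c_3 = 0*0 + 0*0 + 0*1 + 0*0 + 1*0 + 0*-1 = 0
  c_4 = -2*0 + 0*0 + -1*1 + -1*0 + 0*0 + -1*-1 = 0
  c_5 = 0*0 + 0*0 + 0*1 + 1*0 + 0*0 + 0*-1 = 0
  c_6 = -4*0 + 1*0 + -2*1 + 0*0 + 0*0 + -2*-1 = 0
Writing each c_i in base p = 2:
  c_1 = 0
  c_2 = 1 = 1·2^0
  c_3 = 0
  c_4 = 0
  c_5 = 0
  c_6 = 0
λ_0 = (0, 1, 0, 0, 0, 0)

((0, 1, 0, 0, 0, 0),)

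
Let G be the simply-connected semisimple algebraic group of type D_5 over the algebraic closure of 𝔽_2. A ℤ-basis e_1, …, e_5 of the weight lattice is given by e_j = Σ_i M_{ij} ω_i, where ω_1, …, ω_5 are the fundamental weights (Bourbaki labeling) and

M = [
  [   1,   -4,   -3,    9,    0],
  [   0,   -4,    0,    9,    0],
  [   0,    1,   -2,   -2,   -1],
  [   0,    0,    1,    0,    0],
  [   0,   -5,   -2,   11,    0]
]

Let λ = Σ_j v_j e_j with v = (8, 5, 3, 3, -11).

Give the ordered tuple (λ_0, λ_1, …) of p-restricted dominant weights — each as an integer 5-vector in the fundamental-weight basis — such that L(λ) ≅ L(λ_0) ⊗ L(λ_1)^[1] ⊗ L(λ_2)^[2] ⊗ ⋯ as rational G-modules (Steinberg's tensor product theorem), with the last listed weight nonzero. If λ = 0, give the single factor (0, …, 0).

((0, 1, 0, 1, 0), (1, 1, 0, 1, 1), (1, 1, 1, 0, 0))

Compute c_i = Σ_j M_{ij} v_j with v = (8, 5, 3, 3, -11):
  c_1 = 1·8 + (-4)·(5) + (-3)·(3) + 9·3 + (0)·(-11) = 6
  c_2 = 0·8 + (-4)·(5) + 0·3 + 9·3 + (0)·(-11) = 7
  c_3 = 0·8 + 1·5 + (-2)·(3) + (-2)·(3) + (-1)·(-11) = 4
  c_4 = 0·8 + 0·5 + 1·3 + 0·3 + (0)·(-11) = 3
  c_5 = 0·8 + (-5)·(5) + (-2)·(3) + 11·3 + (0)·(-11) = 2
p = 2; digits c_i = Σ_j d_{ij}·2^j, 0 ≤ d_{ij} < 2:
  c_1 = 6 = 0·2^0 + 1·2^1 + 1·2^2
  c_2 = 7 = 1·2^0 + 1·2^1 + 1·2^2
  c_3 = 4 = 0·2^0 + 0·2^1 + 1·2^2
  c_4 = 3 = 1·2^0 + 1·2^1
  c_5 = 2 = 0·2^0 + 1·2^1
λ_0 = (0, 1, 0, 1, 0)
λ_1 = (1, 1, 0, 1, 1)
λ_2 = (1, 1, 1, 0, 0)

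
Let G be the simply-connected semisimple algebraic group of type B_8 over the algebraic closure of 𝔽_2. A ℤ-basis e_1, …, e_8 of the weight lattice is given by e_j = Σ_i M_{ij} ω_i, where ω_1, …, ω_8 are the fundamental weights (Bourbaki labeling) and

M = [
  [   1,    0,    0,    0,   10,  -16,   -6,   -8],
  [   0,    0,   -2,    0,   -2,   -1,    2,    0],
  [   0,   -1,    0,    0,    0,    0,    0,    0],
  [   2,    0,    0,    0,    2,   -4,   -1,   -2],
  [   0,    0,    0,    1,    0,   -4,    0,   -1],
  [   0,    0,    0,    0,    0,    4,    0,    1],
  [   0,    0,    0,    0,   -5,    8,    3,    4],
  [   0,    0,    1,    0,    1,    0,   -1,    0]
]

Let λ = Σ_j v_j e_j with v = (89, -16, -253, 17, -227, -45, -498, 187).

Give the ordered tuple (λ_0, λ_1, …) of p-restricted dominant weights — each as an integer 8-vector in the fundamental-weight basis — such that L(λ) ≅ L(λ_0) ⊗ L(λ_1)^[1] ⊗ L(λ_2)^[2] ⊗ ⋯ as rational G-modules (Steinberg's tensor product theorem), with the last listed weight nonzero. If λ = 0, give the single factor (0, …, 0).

((1, 1, 0, 0, 0, 1, 1, 0), (1, 0, 0, 0, 1, 1, 0, 1), (1, 0, 0, 1, 0, 1, 1, 0), (1, 1, 0, 1, 1, 0, 1, 0), (1, 0, 1, 1, 0, 0, 1, 1))

ω-coordinates c = M·v, v = (89, -16, -253, 17, -227, -45, -498, 187):
  c_1 = 1*89 + 0*-16 + 0*-253 + 0*17 + 10*-227 + -16*-45 + -6*-498 + -8*187 = 31
  c_2 = 0*89 + 0*-16 + -2*-253 + 0*17 + -2*-227 + -1*-45 + 2*-498 + 0*187 = 9
  c_3 = 0*89 + -1*-16 + 0*-253 + 0*17 + 0*-227 + 0*-45 + 0*-498 + 0*187 = 16
  c_4 = 2*89 + 0*-16 + 0*-253 + 0*17 + 2*-227 + -4*-45 + -1*-498 + -2*187 = 28
  c_5 = 0*89 + 0*-16 + 0*-253 + 1*17 + 0*-227 + -4*-45 + 0*-498 + -1*187 = 10
  c_6 = 0*89 + 0*-16 + 0*-253 + 0*17 + 0*-227 + 4*-45 + 0*-498 + 1*187 = 7
  c_7 = 0*89 + 0*-16 + 0*-253 + 0*17 + -5*-227 + 8*-45 + 3*-498 + 4*187 = 29
  c_8 = 0*89 + 0*-16 + 1*-253 + 0*17 + 1*-227 + 0*-45 + -1*-498 + 0*187 = 18
Expand coordinatewise in base 2:
  c_1 = 31 = 1·2^0 + 1·2^1 + 1·2^2 + 1·2^3 + 1·2^4
  c_2 = 9 = 1·2^0 + 0·2^1 + 0·2^2 + 1·2^3
  c_3 = 16 = 0·2^0 + 0·2^1 + 0·2^2 + 0·2^3 + 1·2^4
  c_4 = 28 = 0·2^0 + 0·2^1 + 1·2^2 + 1·2^3 + 1·2^4
  c_5 = 10 = 0·2^0 + 1·2^1 + 0·2^2 + 1·2^3
  c_6 = 7 = 1·2^0 + 1·2^1 + 1·2^2
  c_7 = 29 = 1·2^0 + 0·2^1 + 1·2^2 + 1·2^3 + 1·2^4
  c_8 = 18 = 0·2^0 + 1·2^1 + 0·2^2 + 0·2^3 + 1·2^4
p-restricted factor λ_0 = (1, 1, 0, 0, 0, 1, 1, 0)
p-restricted factor λ_1 = (1, 0, 0, 0, 1, 1, 0, 1)
p-restricted factor λ_2 = (1, 0, 0, 1, 0, 1, 1, 0)
p-restricted factor λ_3 = (1, 1, 0, 1, 1, 0, 1, 0)
p-restricted factor λ_4 = (1, 0, 1, 1, 0, 0, 1, 1)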